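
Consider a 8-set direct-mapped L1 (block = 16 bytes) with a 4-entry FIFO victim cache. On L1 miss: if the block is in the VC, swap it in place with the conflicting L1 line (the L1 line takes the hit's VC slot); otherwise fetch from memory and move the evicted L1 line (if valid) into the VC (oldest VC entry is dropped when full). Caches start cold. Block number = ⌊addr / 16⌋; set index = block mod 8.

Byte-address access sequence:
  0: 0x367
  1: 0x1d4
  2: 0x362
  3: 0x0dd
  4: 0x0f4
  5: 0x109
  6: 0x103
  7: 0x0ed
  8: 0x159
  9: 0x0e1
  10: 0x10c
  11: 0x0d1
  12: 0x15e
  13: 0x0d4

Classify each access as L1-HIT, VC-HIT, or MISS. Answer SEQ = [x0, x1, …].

SEQ = [MISS, MISS, L1-HIT, MISS, MISS, MISS, L1-HIT, MISS, MISS, L1-HIT, L1-HIT, VC-HIT, VC-HIT, VC-HIT]

  [0] addr=0x367 blk=54 s=6: MISS | VC []
  [1] addr=0x1d4 blk=29 s=5: MISS | VC []
  [2] addr=0x362 blk=54 s=6: L1-HIT | VC []
  [3] addr=0xdd blk=13 s=5: MISS | VC [29]
  [4] addr=0xf4 blk=15 s=7: MISS | VC [29]
  [5] addr=0x109 blk=16 s=0: MISS | VC [29]
  [6] addr=0x103 blk=16 s=0: L1-HIT | VC [29]
  [7] addr=0xed blk=14 s=6: MISS | VC [29, 54]
  [8] addr=0x159 blk=21 s=5: MISS | VC [29, 54, 13]
  [9] addr=0xe1 blk=14 s=6: L1-HIT | VC [29, 54, 13]
  [10] addr=0x10c blk=16 s=0: L1-HIT | VC [29, 54, 13]
  [11] addr=0xd1 blk=13 s=5: VC-HIT | VC [29, 54, 21]
  [12] addr=0x15e blk=21 s=5: VC-HIT | VC [29, 54, 13]
  [13] addr=0xd4 blk=13 s=5: VC-HIT | VC [29, 54, 21]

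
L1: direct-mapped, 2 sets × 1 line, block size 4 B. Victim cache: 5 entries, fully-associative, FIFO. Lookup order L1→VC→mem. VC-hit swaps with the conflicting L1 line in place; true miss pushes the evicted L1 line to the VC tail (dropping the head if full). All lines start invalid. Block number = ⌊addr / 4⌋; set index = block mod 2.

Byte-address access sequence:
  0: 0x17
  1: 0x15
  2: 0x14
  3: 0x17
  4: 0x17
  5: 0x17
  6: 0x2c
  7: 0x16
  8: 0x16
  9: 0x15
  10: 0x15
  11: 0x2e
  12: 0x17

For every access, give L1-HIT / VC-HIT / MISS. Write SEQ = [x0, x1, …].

#0 0x17→b5/s1 MISS; vc=[]
#1 0x15→b5/s1 L1-HIT; vc=[]
#2 0x14→b5/s1 L1-HIT; vc=[]
#3 0x17→b5/s1 L1-HIT; vc=[]
#4 0x17→b5/s1 L1-HIT; vc=[]
#5 0x17→b5/s1 L1-HIT; vc=[]
#6 0x2c→b11/s1 MISS; vc=[5]
#7 0x16→b5/s1 VC-HIT; vc=[11]
#8 0x16→b5/s1 L1-HIT; vc=[11]
#9 0x15→b5/s1 L1-HIT; vc=[11]
#10 0x15→b5/s1 L1-HIT; vc=[11]
#11 0x2e→b11/s1 VC-HIT; vc=[5]
#12 0x17→b5/s1 VC-HIT; vc=[11]

SEQ = [MISS, L1-HIT, L1-HIT, L1-HIT, L1-HIT, L1-HIT, MISS, VC-HIT, L1-HIT, L1-HIT, L1-HIT, VC-HIT, VC-HIT]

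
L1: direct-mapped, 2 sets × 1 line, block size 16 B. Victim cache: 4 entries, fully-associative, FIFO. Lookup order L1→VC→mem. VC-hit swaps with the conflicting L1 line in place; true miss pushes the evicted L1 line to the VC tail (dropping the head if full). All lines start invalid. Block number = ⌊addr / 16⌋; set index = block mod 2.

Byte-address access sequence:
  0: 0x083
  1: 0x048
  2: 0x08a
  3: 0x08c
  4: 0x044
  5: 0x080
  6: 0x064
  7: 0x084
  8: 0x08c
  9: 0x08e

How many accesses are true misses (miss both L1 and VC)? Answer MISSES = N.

MISSES = 3

#0 0x83→b8/s0 MISS; vc=[]
#1 0x48→b4/s0 MISS; vc=[8]
#2 0x8a→b8/s0 VC-HIT; vc=[4]
#3 0x8c→b8/s0 L1-HIT; vc=[4]
#4 0x44→b4/s0 VC-HIT; vc=[8]
#5 0x80→b8/s0 VC-HIT; vc=[4]
#6 0x64→b6/s0 MISS; vc=[4,8]
#7 0x84→b8/s0 VC-HIT; vc=[4,6]
#8 0x8c→b8/s0 L1-HIT; vc=[4,6]
#9 0x8e→b8/s0 L1-HIT; vc=[4,6]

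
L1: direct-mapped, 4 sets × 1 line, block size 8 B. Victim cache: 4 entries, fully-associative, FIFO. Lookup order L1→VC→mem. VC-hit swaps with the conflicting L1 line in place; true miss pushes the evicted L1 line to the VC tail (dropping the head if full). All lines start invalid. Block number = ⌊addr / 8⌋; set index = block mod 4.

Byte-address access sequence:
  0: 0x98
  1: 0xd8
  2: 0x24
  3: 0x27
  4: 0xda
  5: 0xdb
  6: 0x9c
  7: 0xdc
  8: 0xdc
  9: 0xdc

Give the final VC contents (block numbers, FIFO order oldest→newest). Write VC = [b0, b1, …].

VC = [19]

#0 0x98→b19/s3 MISS; vc=[]
#1 0xd8→b27/s3 MISS; vc=[19]
#2 0x24→b4/s0 MISS; vc=[19]
#3 0x27→b4/s0 L1-HIT; vc=[19]
#4 0xda→b27/s3 L1-HIT; vc=[19]
#5 0xdb→b27/s3 L1-HIT; vc=[19]
#6 0x9c→b19/s3 VC-HIT; vc=[27]
#7 0xdc→b27/s3 VC-HIT; vc=[19]
#8 0xdc→b27/s3 L1-HIT; vc=[19]
#9 0xdc→b27/s3 L1-HIT; vc=[19]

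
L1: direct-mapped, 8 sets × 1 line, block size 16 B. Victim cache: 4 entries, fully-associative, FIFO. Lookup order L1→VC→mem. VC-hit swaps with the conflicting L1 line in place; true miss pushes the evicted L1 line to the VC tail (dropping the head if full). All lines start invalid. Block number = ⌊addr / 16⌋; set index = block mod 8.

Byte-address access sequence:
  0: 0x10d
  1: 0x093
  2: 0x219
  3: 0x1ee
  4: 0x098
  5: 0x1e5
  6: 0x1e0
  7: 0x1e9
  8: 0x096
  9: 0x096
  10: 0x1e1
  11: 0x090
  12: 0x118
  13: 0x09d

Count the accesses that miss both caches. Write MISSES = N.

MISSES = 5

  [0] addr=0x10d blk=16 s=0: MISS | VC []
  [1] addr=0x93 blk=9 s=1: MISS | VC []
  [2] addr=0x219 blk=33 s=1: MISS | VC [9]
  [3] addr=0x1ee blk=30 s=6: MISS | VC [9]
  [4] addr=0x98 blk=9 s=1: VC-HIT | VC [33]
  [5] addr=0x1e5 blk=30 s=6: L1-HIT | VC [33]
  [6] addr=0x1e0 blk=30 s=6: L1-HIT | VC [33]
  [7] addr=0x1e9 blk=30 s=6: L1-HIT | VC [33]
  [8] addr=0x96 blk=9 s=1: L1-HIT | VC [33]
  [9] addr=0x96 blk=9 s=1: L1-HIT | VC [33]
  [10] addr=0x1e1 blk=30 s=6: L1-HIT | VC [33]
  [11] addr=0x90 blk=9 s=1: L1-HIT | VC [33]
  [12] addr=0x118 blk=17 s=1: MISS | VC [33, 9]
  [13] addr=0x9d blk=9 s=1: VC-HIT | VC [33, 17]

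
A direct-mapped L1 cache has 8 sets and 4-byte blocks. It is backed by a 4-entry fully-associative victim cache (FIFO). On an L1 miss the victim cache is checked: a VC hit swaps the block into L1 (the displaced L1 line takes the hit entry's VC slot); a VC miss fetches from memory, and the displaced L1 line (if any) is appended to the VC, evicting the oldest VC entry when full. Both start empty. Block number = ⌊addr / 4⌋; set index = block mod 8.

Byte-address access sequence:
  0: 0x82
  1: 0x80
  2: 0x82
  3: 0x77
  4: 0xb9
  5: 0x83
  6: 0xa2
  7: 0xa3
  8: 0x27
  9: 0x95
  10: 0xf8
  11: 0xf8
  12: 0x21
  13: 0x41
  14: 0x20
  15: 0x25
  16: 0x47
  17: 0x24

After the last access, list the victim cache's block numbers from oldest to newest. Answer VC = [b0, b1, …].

0: 0x82 (blk 32, set 0) → MISS  vc=[]
1: 0x80 (blk 32, set 0) → L1-HIT  vc=[]
2: 0x82 (blk 32, set 0) → L1-HIT  vc=[]
3: 0x77 (blk 29, set 5) → MISS  vc=[]
4: 0xb9 (blk 46, set 6) → MISS  vc=[]
5: 0x83 (blk 32, set 0) → L1-HIT  vc=[]
6: 0xa2 (blk 40, set 0) → MISS  vc=[32]
7: 0xa3 (blk 40, set 0) → L1-HIT  vc=[32]
8: 0x27 (blk 9, set 1) → MISS  vc=[32]
9: 0x95 (blk 37, set 5) → MISS  vc=[32, 29]
10: 0xf8 (blk 62, set 6) → MISS  vc=[32, 29, 46]
11: 0xf8 (blk 62, set 6) → L1-HIT  vc=[32, 29, 46]
12: 0x21 (blk 8, set 0) → MISS  vc=[32, 29, 46, 40]
13: 0x41 (blk 16, set 0) → MISS  vc=[29, 46, 40, 8]
14: 0x20 (blk 8, set 0) → VC-HIT  vc=[29, 46, 40, 16]
15: 0x25 (blk 9, set 1) → L1-HIT  vc=[29, 46, 40, 16]
16: 0x47 (blk 17, set 1) → MISS  vc=[46, 40, 16, 9]
17: 0x24 (blk 9, set 1) → VC-HIT  vc=[46, 40, 16, 17]

VC = [46, 40, 16, 17]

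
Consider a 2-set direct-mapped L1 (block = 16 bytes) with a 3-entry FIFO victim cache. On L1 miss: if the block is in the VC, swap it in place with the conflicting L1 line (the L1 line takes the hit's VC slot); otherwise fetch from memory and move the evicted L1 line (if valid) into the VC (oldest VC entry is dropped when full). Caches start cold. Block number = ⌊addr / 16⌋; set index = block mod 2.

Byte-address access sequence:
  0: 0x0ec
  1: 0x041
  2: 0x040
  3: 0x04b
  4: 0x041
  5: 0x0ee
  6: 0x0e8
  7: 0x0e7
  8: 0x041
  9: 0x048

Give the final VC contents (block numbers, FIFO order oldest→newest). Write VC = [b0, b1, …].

#0 0xec→b14/s0 MISS; vc=[]
#1 0x41→b4/s0 MISS; vc=[14]
#2 0x40→b4/s0 L1-HIT; vc=[14]
#3 0x4b→b4/s0 L1-HIT; vc=[14]
#4 0x41→b4/s0 L1-HIT; vc=[14]
#5 0xee→b14/s0 VC-HIT; vc=[4]
#6 0xe8→b14/s0 L1-HIT; vc=[4]
#7 0xe7→b14/s0 L1-HIT; vc=[4]
#8 0x41→b4/s0 VC-HIT; vc=[14]
#9 0x48→b4/s0 L1-HIT; vc=[14]

VC = [14]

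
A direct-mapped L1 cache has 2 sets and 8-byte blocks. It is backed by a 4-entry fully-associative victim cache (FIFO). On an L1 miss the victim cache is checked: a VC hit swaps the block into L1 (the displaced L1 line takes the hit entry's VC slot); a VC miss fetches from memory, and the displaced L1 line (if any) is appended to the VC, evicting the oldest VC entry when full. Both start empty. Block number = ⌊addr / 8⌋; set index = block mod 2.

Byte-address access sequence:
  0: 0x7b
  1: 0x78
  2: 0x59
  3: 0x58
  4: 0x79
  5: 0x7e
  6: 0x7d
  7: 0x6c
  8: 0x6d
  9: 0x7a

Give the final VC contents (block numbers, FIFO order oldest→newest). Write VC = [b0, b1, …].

VC = [11, 13]

#0 0x7b→b15/s1 MISS; vc=[]
#1 0x78→b15/s1 L1-HIT; vc=[]
#2 0x59→b11/s1 MISS; vc=[15]
#3 0x58→b11/s1 L1-HIT; vc=[15]
#4 0x79→b15/s1 VC-HIT; vc=[11]
#5 0x7e→b15/s1 L1-HIT; vc=[11]
#6 0x7d→b15/s1 L1-HIT; vc=[11]
#7 0x6c→b13/s1 MISS; vc=[11,15]
#8 0x6d→b13/s1 L1-HIT; vc=[11,15]
#9 0x7a→b15/s1 VC-HIT; vc=[11,13]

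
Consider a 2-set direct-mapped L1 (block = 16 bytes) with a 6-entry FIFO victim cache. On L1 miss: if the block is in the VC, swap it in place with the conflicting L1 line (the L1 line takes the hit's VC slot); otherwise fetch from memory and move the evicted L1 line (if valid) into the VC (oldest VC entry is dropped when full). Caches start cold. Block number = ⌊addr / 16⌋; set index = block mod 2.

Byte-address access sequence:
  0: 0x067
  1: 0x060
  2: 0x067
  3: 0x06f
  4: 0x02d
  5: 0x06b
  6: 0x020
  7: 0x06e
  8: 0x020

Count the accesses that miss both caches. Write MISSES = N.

MISSES = 2

  [0] addr=0x67 blk=6 s=0: MISS | VC []
  [1] addr=0x60 blk=6 s=0: L1-HIT | VC []
  [2] addr=0x67 blk=6 s=0: L1-HIT | VC []
  [3] addr=0x6f blk=6 s=0: L1-HIT | VC []
  [4] addr=0x2d blk=2 s=0: MISS | VC [6]
  [5] addr=0x6b blk=6 s=0: VC-HIT | VC [2]
  [6] addr=0x20 blk=2 s=0: VC-HIT | VC [6]
  [7] addr=0x6e blk=6 s=0: VC-HIT | VC [2]
  [8] addr=0x20 blk=2 s=0: VC-HIT | VC [6]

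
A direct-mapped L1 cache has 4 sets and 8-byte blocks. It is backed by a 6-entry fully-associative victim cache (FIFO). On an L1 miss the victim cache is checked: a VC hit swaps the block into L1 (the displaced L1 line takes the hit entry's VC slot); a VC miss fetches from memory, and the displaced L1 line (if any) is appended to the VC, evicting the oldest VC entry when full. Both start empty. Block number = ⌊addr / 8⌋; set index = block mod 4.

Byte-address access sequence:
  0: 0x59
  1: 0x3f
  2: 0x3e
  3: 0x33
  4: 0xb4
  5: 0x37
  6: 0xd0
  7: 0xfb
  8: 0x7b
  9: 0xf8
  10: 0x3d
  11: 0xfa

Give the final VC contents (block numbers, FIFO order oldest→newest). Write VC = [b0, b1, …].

0: 0x59 (blk 11, set 3) → MISS  vc=[]
1: 0x3f (blk 7, set 3) → MISS  vc=[11]
2: 0x3e (blk 7, set 3) → L1-HIT  vc=[11]
3: 0x33 (blk 6, set 2) → MISS  vc=[11]
4: 0xb4 (blk 22, set 2) → MISS  vc=[11, 6]
5: 0x37 (blk 6, set 2) → VC-HIT  vc=[11, 22]
6: 0xd0 (blk 26, set 2) → MISS  vc=[11, 22, 6]
7: 0xfb (blk 31, set 3) → MISS  vc=[11, 22, 6, 7]
8: 0x7b (blk 15, set 3) → MISS  vc=[11, 22, 6, 7, 31]
9: 0xf8 (blk 31, set 3) → VC-HIT  vc=[11, 22, 6, 7, 15]
10: 0x3d (blk 7, set 3) → VC-HIT  vc=[11, 22, 6, 31, 15]
11: 0xfa (blk 31, set 3) → VC-HIT  vc=[11, 22, 6, 7, 15]

VC = [11, 22, 6, 7, 15]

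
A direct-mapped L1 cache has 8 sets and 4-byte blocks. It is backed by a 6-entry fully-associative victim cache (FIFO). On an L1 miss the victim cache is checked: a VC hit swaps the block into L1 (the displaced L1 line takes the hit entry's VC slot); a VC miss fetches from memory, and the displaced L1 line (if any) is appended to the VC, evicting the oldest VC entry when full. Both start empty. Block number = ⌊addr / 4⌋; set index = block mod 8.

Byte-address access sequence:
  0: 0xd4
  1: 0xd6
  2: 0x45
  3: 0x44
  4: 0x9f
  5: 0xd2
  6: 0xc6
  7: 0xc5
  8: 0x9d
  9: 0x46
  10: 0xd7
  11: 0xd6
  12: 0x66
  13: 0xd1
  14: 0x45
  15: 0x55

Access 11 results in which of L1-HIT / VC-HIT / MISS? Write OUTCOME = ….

0: 0xd4 (blk 53, set 5) → MISS  vc=[]
1: 0xd6 (blk 53, set 5) → L1-HIT  vc=[]
2: 0x45 (blk 17, set 1) → MISS  vc=[]
3: 0x44 (blk 17, set 1) → L1-HIT  vc=[]
4: 0x9f (blk 39, set 7) → MISS  vc=[]
5: 0xd2 (blk 52, set 4) → MISS  vc=[]
6: 0xc6 (blk 49, set 1) → MISS  vc=[17]
7: 0xc5 (blk 49, set 1) → L1-HIT  vc=[17]
8: 0x9d (blk 39, set 7) → L1-HIT  vc=[17]
9: 0x46 (blk 17, set 1) → VC-HIT  vc=[49]
10: 0xd7 (blk 53, set 5) → L1-HIT  vc=[49]
11: 0xd6 (blk 53, set 5) → L1-HIT  vc=[49]
12: 0x66 (blk 25, set 1) → MISS  vc=[49, 17]
13: 0xd1 (blk 52, set 4) → L1-HIT  vc=[49, 17]
14: 0x45 (blk 17, set 1) → VC-HIT  vc=[49, 25]
15: 0x55 (blk 21, set 5) → MISS  vc=[49, 25, 53]

OUTCOME = L1-HIT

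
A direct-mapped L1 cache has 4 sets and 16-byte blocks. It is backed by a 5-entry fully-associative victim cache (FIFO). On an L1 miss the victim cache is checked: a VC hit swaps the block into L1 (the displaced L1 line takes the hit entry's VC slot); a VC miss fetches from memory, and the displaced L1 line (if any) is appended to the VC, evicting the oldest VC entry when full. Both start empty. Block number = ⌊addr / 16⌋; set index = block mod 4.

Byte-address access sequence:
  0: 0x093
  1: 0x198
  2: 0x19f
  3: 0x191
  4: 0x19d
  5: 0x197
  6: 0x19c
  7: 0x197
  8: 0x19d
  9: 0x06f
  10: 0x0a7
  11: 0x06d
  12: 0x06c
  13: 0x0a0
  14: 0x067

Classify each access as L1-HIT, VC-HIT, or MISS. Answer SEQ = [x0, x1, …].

#0 0x93→b9/s1 MISS; vc=[]
#1 0x198→b25/s1 MISS; vc=[9]
#2 0x19f→b25/s1 L1-HIT; vc=[9]
#3 0x191→b25/s1 L1-HIT; vc=[9]
#4 0x19d→b25/s1 L1-HIT; vc=[9]
#5 0x197→b25/s1 L1-HIT; vc=[9]
#6 0x19c→b25/s1 L1-HIT; vc=[9]
#7 0x197→b25/s1 L1-HIT; vc=[9]
#8 0x19d→b25/s1 L1-HIT; vc=[9]
#9 0x6f→b6/s2 MISS; vc=[9]
#10 0xa7→b10/s2 MISS; vc=[9,6]
#11 0x6d→b6/s2 VC-HIT; vc=[9,10]
#12 0x6c→b6/s2 L1-HIT; vc=[9,10]
#13 0xa0→b10/s2 VC-HIT; vc=[9,6]
#14 0x67→b6/s2 VC-HIT; vc=[9,10]

SEQ = [MISS, MISS, L1-HIT, L1-HIT, L1-HIT, L1-HIT, L1-HIT, L1-HIT, L1-HIT, MISS, MISS, VC-HIT, L1-HIT, VC-HIT, VC-HIT]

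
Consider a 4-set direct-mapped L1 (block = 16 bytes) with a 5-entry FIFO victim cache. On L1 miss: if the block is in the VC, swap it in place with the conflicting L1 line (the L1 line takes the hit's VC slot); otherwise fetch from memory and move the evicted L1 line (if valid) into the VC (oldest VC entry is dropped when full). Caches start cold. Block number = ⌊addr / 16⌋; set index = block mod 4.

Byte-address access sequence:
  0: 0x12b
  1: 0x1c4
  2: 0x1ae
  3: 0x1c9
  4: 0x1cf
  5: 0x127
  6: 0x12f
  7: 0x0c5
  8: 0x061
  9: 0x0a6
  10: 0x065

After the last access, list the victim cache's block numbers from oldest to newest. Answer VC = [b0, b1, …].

VC = [26, 28, 18, 10]

  [0] addr=0x12b blk=18 s=2: MISS | VC []
  [1] addr=0x1c4 blk=28 s=0: MISS | VC []
  [2] addr=0x1ae blk=26 s=2: MISS | VC [18]
  [3] addr=0x1c9 blk=28 s=0: L1-HIT | VC [18]
  [4] addr=0x1cf blk=28 s=0: L1-HIT | VC [18]
  [5] addr=0x127 blk=18 s=2: VC-HIT | VC [26]
  [6] addr=0x12f blk=18 s=2: L1-HIT | VC [26]
  [7] addr=0xc5 blk=12 s=0: MISS | VC [26, 28]
  [8] addr=0x61 blk=6 s=2: MISS | VC [26, 28, 18]
  [9] addr=0xa6 blk=10 s=2: MISS | VC [26, 28, 18, 6]
  [10] addr=0x65 blk=6 s=2: VC-HIT | VC [26, 28, 18, 10]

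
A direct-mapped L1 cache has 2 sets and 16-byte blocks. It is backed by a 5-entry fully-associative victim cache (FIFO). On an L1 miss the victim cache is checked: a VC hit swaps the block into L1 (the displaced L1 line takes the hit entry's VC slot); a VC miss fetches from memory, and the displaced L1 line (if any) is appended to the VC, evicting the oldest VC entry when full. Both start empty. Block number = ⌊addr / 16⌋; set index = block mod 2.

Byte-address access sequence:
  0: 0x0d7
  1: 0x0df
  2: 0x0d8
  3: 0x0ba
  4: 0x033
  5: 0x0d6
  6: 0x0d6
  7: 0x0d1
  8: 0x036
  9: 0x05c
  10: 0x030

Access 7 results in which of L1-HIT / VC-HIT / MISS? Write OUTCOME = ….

  [0] addr=0xd7 blk=13 s=1: MISS | VC []
  [1] addr=0xdf blk=13 s=1: L1-HIT | VC []
  [2] addr=0xd8 blk=13 s=1: L1-HIT | VC []
  [3] addr=0xba blk=11 s=1: MISS | VC [13]
  [4] addr=0x33 blk=3 s=1: MISS | VC [13, 11]
  [5] addr=0xd6 blk=13 s=1: VC-HIT | VC [3, 11]
  [6] addr=0xd6 blk=13 s=1: L1-HIT | VC [3, 11]
  [7] addr=0xd1 blk=13 s=1: L1-HIT | VC [3, 11]
  [8] addr=0x36 blk=3 s=1: VC-HIT | VC [13, 11]
  [9] addr=0x5c blk=5 s=1: MISS | VC [13, 11, 3]
  [10] addr=0x30 blk=3 s=1: VC-HIT | VC [13, 11, 5]

OUTCOME = L1-HIT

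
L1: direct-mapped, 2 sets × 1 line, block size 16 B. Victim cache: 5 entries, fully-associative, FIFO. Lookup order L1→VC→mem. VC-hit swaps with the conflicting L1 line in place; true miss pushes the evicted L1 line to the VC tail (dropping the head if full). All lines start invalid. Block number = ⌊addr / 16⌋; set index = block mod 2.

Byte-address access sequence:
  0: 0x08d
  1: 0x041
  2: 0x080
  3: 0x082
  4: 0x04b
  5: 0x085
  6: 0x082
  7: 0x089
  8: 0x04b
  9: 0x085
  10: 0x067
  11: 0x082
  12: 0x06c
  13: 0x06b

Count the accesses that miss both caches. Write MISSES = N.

  [0] addr=0x8d blk=8 s=0: MISS | VC []
  [1] addr=0x41 blk=4 s=0: MISS | VC [8]
  [2] addr=0x80 blk=8 s=0: VC-HIT | VC [4]
  [3] addr=0x82 blk=8 s=0: L1-HIT | VC [4]
  [4] addr=0x4b blk=4 s=0: VC-HIT | VC [8]
  [5] addr=0x85 blk=8 s=0: VC-HIT | VC [4]
  [6] addr=0x82 blk=8 s=0: L1-HIT | VC [4]
  [7] addr=0x89 blk=8 s=0: L1-HIT | VC [4]
  [8] addr=0x4b blk=4 s=0: VC-HIT | VC [8]
  [9] addr=0x85 blk=8 s=0: VC-HIT | VC [4]
  [10] addr=0x67 blk=6 s=0: MISS | VC [4, 8]
  [11] addr=0x82 blk=8 s=0: VC-HIT | VC [4, 6]
  [12] addr=0x6c blk=6 s=0: VC-HIT | VC [4, 8]
  [13] addr=0x6b blk=6 s=0: L1-HIT | VC [4, 8]

MISSES = 3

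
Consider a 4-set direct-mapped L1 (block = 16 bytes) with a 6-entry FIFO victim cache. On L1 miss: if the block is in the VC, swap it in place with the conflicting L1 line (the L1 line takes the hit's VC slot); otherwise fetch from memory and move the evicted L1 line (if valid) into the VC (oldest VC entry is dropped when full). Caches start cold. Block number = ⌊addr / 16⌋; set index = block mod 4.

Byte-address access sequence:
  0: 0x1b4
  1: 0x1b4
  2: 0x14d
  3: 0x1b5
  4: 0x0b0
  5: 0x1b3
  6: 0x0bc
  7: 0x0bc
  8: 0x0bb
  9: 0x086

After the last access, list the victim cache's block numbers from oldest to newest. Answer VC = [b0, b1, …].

#0 0x1b4→b27/s3 MISS; vc=[]
#1 0x1b4→b27/s3 L1-HIT; vc=[]
#2 0x14d→b20/s0 MISS; vc=[]
#3 0x1b5→b27/s3 L1-HIT; vc=[]
#4 0xb0→b11/s3 MISS; vc=[27]
#5 0x1b3→b27/s3 VC-HIT; vc=[11]
#6 0xbc→b11/s3 VC-HIT; vc=[27]
#7 0xbc→b11/s3 L1-HIT; vc=[27]
#8 0xbb→b11/s3 L1-HIT; vc=[27]
#9 0x86→b8/s0 MISS; vc=[27,20]

VC = [27, 20]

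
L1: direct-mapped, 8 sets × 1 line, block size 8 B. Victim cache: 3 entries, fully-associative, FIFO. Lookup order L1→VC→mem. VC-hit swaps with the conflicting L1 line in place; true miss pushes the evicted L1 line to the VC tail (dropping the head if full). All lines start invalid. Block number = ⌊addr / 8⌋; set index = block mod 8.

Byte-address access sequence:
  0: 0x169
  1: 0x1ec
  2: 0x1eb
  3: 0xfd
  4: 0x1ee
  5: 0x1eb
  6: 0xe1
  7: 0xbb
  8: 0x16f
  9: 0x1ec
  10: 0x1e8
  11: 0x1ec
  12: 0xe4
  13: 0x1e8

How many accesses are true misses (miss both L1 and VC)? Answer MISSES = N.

  [0] addr=0x169 blk=45 s=5: MISS | VC []
  [1] addr=0x1ec blk=61 s=5: MISS | VC [45]
  [2] addr=0x1eb blk=61 s=5: L1-HIT | VC [45]
  [3] addr=0xfd blk=31 s=7: MISS | VC [45]
  [4] addr=0x1ee blk=61 s=5: L1-HIT | VC [45]
  [5] addr=0x1eb blk=61 s=5: L1-HIT | VC [45]
  [6] addr=0xe1 blk=28 s=4: MISS | VC [45]
  [7] addr=0xbb blk=23 s=7: MISS | VC [45, 31]
  [8] addr=0x16f blk=45 s=5: VC-HIT | VC [61, 31]
  [9] addr=0x1ec blk=61 s=5: VC-HIT | VC [45, 31]
  [10] addr=0x1e8 blk=61 s=5: L1-HIT | VC [45, 31]
  [11] addr=0x1ec blk=61 s=5: L1-HIT | VC [45, 31]
  [12] addr=0xe4 blk=28 s=4: L1-HIT | VC [45, 31]
  [13] addr=0x1e8 blk=61 s=5: L1-HIT | VC [45, 31]

MISSES = 5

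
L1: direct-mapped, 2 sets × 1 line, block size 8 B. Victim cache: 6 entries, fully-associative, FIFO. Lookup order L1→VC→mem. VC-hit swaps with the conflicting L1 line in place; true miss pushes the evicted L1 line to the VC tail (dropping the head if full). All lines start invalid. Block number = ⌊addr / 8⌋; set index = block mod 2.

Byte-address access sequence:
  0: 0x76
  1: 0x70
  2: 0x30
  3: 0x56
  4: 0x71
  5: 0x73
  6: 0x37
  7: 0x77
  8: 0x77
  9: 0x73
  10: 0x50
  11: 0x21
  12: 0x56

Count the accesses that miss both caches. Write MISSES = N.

MISSES = 4

  [0] addr=0x76 blk=14 s=0: MISS | VC []
  [1] addr=0x70 blk=14 s=0: L1-HIT | VC []
  [2] addr=0x30 blk=6 s=0: MISS | VC [14]
  [3] addr=0x56 blk=10 s=0: MISS | VC [14, 6]
  [4] addr=0x71 blk=14 s=0: VC-HIT | VC [10, 6]
  [5] addr=0x73 blk=14 s=0: L1-HIT | VC [10, 6]
  [6] addr=0x37 blk=6 s=0: VC-HIT | VC [10, 14]
  [7] addr=0x77 blk=14 s=0: VC-HIT | VC [10, 6]
  [8] addr=0x77 blk=14 s=0: L1-HIT | VC [10, 6]
  [9] addr=0x73 blk=14 s=0: L1-HIT | VC [10, 6]
  [10] addr=0x50 blk=10 s=0: VC-HIT | VC [14, 6]
  [11] addr=0x21 blk=4 s=0: MISS | VC [14, 6, 10]
  [12] addr=0x56 blk=10 s=0: VC-HIT | VC [14, 6, 4]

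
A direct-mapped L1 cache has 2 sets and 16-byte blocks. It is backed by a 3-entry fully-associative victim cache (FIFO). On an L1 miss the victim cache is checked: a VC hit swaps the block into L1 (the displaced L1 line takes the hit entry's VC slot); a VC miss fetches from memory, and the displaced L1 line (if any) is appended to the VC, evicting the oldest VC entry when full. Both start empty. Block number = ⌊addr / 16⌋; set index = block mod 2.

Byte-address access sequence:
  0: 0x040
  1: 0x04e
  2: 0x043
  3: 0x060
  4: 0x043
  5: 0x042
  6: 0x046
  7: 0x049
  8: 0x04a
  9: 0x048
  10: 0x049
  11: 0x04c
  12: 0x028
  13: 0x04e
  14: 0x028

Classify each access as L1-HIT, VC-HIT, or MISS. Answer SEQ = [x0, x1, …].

#0 0x40→b4/s0 MISS; vc=[]
#1 0x4e→b4/s0 L1-HIT; vc=[]
#2 0x43→b4/s0 L1-HIT; vc=[]
#3 0x60→b6/s0 MISS; vc=[4]
#4 0x43→b4/s0 VC-HIT; vc=[6]
#5 0x42→b4/s0 L1-HIT; vc=[6]
#6 0x46→b4/s0 L1-HIT; vc=[6]
#7 0x49→b4/s0 L1-HIT; vc=[6]
#8 0x4a→b4/s0 L1-HIT; vc=[6]
#9 0x48→b4/s0 L1-HIT; vc=[6]
#10 0x49→b4/s0 L1-HIT; vc=[6]
#11 0x4c→b4/s0 L1-HIT; vc=[6]
#12 0x28→b2/s0 MISS; vc=[6,4]
#13 0x4e→b4/s0 VC-HIT; vc=[6,2]
#14 0x28→b2/s0 VC-HIT; vc=[6,4]

SEQ = [MISS, L1-HIT, L1-HIT, MISS, VC-HIT, L1-HIT, L1-HIT, L1-HIT, L1-HIT, L1-HIT, L1-HIT, L1-HIT, MISS, VC-HIT, VC-HIT]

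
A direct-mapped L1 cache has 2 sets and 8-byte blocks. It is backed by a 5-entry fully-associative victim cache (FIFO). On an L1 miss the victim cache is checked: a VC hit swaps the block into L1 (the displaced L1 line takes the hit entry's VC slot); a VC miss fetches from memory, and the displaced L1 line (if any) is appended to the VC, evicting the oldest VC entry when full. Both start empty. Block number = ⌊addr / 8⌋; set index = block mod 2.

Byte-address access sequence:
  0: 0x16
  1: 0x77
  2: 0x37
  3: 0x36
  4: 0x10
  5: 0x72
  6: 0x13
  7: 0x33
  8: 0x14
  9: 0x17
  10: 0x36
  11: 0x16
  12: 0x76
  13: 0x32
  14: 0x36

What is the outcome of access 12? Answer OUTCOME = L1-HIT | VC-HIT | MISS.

OUTCOME = VC-HIT

0: 0x16 (blk 2, set 0) → MISS  vc=[]
1: 0x77 (blk 14, set 0) → MISS  vc=[2]
2: 0x37 (blk 6, set 0) → MISS  vc=[2, 14]
3: 0x36 (blk 6, set 0) → L1-HIT  vc=[2, 14]
4: 0x10 (blk 2, set 0) → VC-HIT  vc=[6, 14]
5: 0x72 (blk 14, set 0) → VC-HIT  vc=[6, 2]
6: 0x13 (blk 2, set 0) → VC-HIT  vc=[6, 14]
7: 0x33 (blk 6, set 0) → VC-HIT  vc=[2, 14]
8: 0x14 (blk 2, set 0) → VC-HIT  vc=[6, 14]
9: 0x17 (blk 2, set 0) → L1-HIT  vc=[6, 14]
10: 0x36 (blk 6, set 0) → VC-HIT  vc=[2, 14]
11: 0x16 (blk 2, set 0) → VC-HIT  vc=[6, 14]
12: 0x76 (blk 14, set 0) → VC-HIT  vc=[6, 2]
13: 0x32 (blk 6, set 0) → VC-HIT  vc=[14, 2]
14: 0x36 (blk 6, set 0) → L1-HIT  vc=[14, 2]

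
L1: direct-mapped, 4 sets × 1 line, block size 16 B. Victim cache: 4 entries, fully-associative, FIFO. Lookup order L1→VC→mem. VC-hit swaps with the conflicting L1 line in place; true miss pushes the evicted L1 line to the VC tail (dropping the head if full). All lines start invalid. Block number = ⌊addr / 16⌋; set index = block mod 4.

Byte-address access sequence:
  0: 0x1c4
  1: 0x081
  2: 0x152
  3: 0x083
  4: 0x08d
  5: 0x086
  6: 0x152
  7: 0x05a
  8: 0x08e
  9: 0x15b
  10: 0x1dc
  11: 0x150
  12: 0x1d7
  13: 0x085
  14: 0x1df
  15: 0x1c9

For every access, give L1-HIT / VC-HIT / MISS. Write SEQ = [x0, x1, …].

#0 0x1c4→b28/s0 MISS; vc=[]
#1 0x81→b8/s0 MISS; vc=[28]
#2 0x152→b21/s1 MISS; vc=[28]
#3 0x83→b8/s0 L1-HIT; vc=[28]
#4 0x8d→b8/s0 L1-HIT; vc=[28]
#5 0x86→b8/s0 L1-HIT; vc=[28]
#6 0x152→b21/s1 L1-HIT; vc=[28]
#7 0x5a→b5/s1 MISS; vc=[28,21]
#8 0x8e→b8/s0 L1-HIT; vc=[28,21]
#9 0x15b→b21/s1 VC-HIT; vc=[28,5]
#10 0x1dc→b29/s1 MISS; vc=[28,5,21]
#11 0x150→b21/s1 VC-HIT; vc=[28,5,29]
#12 0x1d7→b29/s1 VC-HIT; vc=[28,5,21]
#13 0x85→b8/s0 L1-HIT; vc=[28,5,21]
#14 0x1df→b29/s1 L1-HIT; vc=[28,5,21]
#15 0x1c9→b28/s0 VC-HIT; vc=[8,5,21]

SEQ = [MISS, MISS, MISS, L1-HIT, L1-HIT, L1-HIT, L1-HIT, MISS, L1-HIT, VC-HIT, MISS, VC-HIT, VC-HIT, L1-HIT, L1-HIT, VC-HIT]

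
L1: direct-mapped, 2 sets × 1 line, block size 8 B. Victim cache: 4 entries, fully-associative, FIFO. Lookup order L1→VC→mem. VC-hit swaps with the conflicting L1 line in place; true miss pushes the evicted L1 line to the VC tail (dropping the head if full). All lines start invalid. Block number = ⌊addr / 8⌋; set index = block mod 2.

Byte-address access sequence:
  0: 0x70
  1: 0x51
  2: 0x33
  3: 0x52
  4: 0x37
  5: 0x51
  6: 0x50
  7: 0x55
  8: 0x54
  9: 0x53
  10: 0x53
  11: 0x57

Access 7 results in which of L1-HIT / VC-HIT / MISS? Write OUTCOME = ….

  [0] addr=0x70 blk=14 s=0: MISS | VC []
  [1] addr=0x51 blk=10 s=0: MISS | VC [14]
  [2] addr=0x33 blk=6 s=0: MISS | VC [14, 10]
  [3] addr=0x52 blk=10 s=0: VC-HIT | VC [14, 6]
  [4] addr=0x37 blk=6 s=0: VC-HIT | VC [14, 10]
  [5] addr=0x51 blk=10 s=0: VC-HIT | VC [14, 6]
  [6] addr=0x50 blk=10 s=0: L1-HIT | VC [14, 6]
  [7] addr=0x55 blk=10 s=0: L1-HIT | VC [14, 6]
  [8] addr=0x54 blk=10 s=0: L1-HIT | VC [14, 6]
  [9] addr=0x53 blk=10 s=0: L1-HIT | VC [14, 6]
  [10] addr=0x53 blk=10 s=0: L1-HIT | VC [14, 6]
  [11] addr=0x57 blk=10 s=0: L1-HIT | VC [14, 6]

OUTCOME = L1-HIT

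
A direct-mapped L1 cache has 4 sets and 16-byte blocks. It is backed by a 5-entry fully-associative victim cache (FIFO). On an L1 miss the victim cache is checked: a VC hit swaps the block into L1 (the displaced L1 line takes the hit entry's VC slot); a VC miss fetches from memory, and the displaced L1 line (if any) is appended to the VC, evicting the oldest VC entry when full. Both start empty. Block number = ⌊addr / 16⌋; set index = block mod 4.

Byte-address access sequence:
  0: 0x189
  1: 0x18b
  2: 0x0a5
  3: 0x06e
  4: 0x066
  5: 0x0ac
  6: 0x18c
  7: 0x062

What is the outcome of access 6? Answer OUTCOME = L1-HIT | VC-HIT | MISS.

0: 0x189 (blk 24, set 0) → MISS  vc=[]
1: 0x18b (blk 24, set 0) → L1-HIT  vc=[]
2: 0xa5 (blk 10, set 2) → MISS  vc=[]
3: 0x6e (blk 6, set 2) → MISS  vc=[10]
4: 0x66 (blk 6, set 2) → L1-HIT  vc=[10]
5: 0xac (blk 10, set 2) → VC-HIT  vc=[6]
6: 0x18c (blk 24, set 0) → L1-HIT  vc=[6]
7: 0x62 (blk 6, set 2) → VC-HIT  vc=[10]

OUTCOME = L1-HIT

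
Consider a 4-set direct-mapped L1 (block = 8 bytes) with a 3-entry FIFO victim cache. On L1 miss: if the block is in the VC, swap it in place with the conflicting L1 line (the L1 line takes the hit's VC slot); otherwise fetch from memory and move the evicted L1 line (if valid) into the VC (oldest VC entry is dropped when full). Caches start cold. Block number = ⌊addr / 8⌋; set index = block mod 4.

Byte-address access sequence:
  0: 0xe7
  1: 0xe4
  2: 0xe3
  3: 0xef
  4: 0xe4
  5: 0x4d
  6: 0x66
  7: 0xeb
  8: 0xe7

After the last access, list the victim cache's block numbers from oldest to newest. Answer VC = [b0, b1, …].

VC = [9, 12]

  [0] addr=0xe7 blk=28 s=0: MISS | VC []
  [1] addr=0xe4 blk=28 s=0: L1-HIT | VC []
  [2] addr=0xe3 blk=28 s=0: L1-HIT | VC []
  [3] addr=0xef blk=29 s=1: MISS | VC []
  [4] addr=0xe4 blk=28 s=0: L1-HIT | VC []
  [5] addr=0x4d blk=9 s=1: MISS | VC [29]
  [6] addr=0x66 blk=12 s=0: MISS | VC [29, 28]
  [7] addr=0xeb blk=29 s=1: VC-HIT | VC [9, 28]
  [8] addr=0xe7 blk=28 s=0: VC-HIT | VC [9, 12]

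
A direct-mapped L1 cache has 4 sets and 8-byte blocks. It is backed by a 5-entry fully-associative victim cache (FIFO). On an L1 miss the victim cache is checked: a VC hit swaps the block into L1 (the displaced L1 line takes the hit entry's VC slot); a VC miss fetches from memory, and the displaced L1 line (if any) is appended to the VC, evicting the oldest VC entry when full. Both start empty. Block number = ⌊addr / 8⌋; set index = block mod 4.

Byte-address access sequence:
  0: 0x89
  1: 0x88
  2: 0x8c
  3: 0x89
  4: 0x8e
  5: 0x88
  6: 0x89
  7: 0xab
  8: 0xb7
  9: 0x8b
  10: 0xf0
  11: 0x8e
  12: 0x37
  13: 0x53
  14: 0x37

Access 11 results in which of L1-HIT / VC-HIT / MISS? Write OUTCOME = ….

#0 0x89→b17/s1 MISS; vc=[]
#1 0x88→b17/s1 L1-HIT; vc=[]
#2 0x8c→b17/s1 L1-HIT; vc=[]
#3 0x89→b17/s1 L1-HIT; vc=[]
#4 0x8e→b17/s1 L1-HIT; vc=[]
#5 0x88→b17/s1 L1-HIT; vc=[]
#6 0x89→b17/s1 L1-HIT; vc=[]
#7 0xab→b21/s1 MISS; vc=[17]
#8 0xb7→b22/s2 MISS; vc=[17]
#9 0x8b→b17/s1 VC-HIT; vc=[21]
#10 0xf0→b30/s2 MISS; vc=[21,22]
#11 0x8e→b17/s1 L1-HIT; vc=[21,22]
#12 0x37→b6/s2 MISS; vc=[21,22,30]
#13 0x53→b10/s2 MISS; vc=[21,22,30,6]
#14 0x37→b6/s2 VC-HIT; vc=[21,22,30,10]

OUTCOME = L1-HIT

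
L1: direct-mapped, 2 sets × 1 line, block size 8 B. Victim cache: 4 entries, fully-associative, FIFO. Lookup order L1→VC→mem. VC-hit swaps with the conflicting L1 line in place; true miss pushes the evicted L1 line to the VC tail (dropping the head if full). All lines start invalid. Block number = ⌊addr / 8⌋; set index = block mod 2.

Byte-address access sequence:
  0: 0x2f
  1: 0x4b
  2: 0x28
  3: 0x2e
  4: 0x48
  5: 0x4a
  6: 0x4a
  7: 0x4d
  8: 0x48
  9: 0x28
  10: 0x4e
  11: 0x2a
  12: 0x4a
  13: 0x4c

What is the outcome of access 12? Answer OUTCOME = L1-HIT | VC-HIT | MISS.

  [0] addr=0x2f blk=5 s=1: MISS | VC []
  [1] addr=0x4b blk=9 s=1: MISS | VC [5]
  [2] addr=0x28 blk=5 s=1: VC-HIT | VC [9]
  [3] addr=0x2e blk=5 s=1: L1-HIT | VC [9]
  [4] addr=0x48 blk=9 s=1: VC-HIT | VC [5]
  [5] addr=0x4a blk=9 s=1: L1-HIT | VC [5]
  [6] addr=0x4a blk=9 s=1: L1-HIT | VC [5]
  [7] addr=0x4d blk=9 s=1: L1-HIT | VC [5]
  [8] addr=0x48 blk=9 s=1: L1-HIT | VC [5]
  [9] addr=0x28 blk=5 s=1: VC-HIT | VC [9]
  [10] addr=0x4e blk=9 s=1: VC-HIT | VC [5]
  [11] addr=0x2a blk=5 s=1: VC-HIT | VC [9]
  [12] addr=0x4a blk=9 s=1: VC-HIT | VC [5]
  [13] addr=0x4c blk=9 s=1: L1-HIT | VC [5]

OUTCOME = VC-HIT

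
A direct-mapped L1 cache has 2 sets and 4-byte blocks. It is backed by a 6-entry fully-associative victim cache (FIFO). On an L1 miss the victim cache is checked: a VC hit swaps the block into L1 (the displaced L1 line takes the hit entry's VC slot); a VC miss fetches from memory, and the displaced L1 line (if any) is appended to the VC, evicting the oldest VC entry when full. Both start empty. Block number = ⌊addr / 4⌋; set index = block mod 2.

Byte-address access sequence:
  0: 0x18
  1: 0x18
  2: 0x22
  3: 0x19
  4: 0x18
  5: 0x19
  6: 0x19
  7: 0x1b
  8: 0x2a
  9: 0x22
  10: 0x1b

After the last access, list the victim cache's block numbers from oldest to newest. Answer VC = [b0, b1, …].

0: 0x18 (blk 6, set 0) → MISS  vc=[]
1: 0x18 (blk 6, set 0) → L1-HIT  vc=[]
2: 0x22 (blk 8, set 0) → MISS  vc=[6]
3: 0x19 (blk 6, set 0) → VC-HIT  vc=[8]
4: 0x18 (blk 6, set 0) → L1-HIT  vc=[8]
5: 0x19 (blk 6, set 0) → L1-HIT  vc=[8]
6: 0x19 (blk 6, set 0) → L1-HIT  vc=[8]
7: 0x1b (blk 6, set 0) → L1-HIT  vc=[8]
8: 0x2a (blk 10, set 0) → MISS  vc=[8, 6]
9: 0x22 (blk 8, set 0) → VC-HIT  vc=[10, 6]
10: 0x1b (blk 6, set 0) → VC-HIT  vc=[10, 8]

VC = [10, 8]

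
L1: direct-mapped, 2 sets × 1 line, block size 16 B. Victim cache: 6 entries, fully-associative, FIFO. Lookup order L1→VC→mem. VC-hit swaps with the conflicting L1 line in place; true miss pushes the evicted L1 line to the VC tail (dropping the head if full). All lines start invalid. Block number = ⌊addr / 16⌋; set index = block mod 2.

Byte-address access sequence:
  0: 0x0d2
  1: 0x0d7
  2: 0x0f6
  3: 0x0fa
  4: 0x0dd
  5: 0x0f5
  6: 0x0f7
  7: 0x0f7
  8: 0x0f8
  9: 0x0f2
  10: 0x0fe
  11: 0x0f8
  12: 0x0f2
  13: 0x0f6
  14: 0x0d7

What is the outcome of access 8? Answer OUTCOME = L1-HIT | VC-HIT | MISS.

  [0] addr=0xd2 blk=13 s=1: MISS | VC []
  [1] addr=0xd7 blk=13 s=1: L1-HIT | VC []
  [2] addr=0xf6 blk=15 s=1: MISS | VC [13]
  [3] addr=0xfa blk=15 s=1: L1-HIT | VC [13]
  [4] addr=0xdd blk=13 s=1: VC-HIT | VC [15]
  [5] addr=0xf5 blk=15 s=1: VC-HIT | VC [13]
  [6] addr=0xf7 blk=15 s=1: L1-HIT | VC [13]
  [7] addr=0xf7 blk=15 s=1: L1-HIT | VC [13]
  [8] addr=0xf8 blk=15 s=1: L1-HIT | VC [13]
  [9] addr=0xf2 blk=15 s=1: L1-HIT | VC [13]
  [10] addr=0xfe blk=15 s=1: L1-HIT | VC [13]
  [11] addr=0xf8 blk=15 s=1: L1-HIT | VC [13]
  [12] addr=0xf2 blk=15 s=1: L1-HIT | VC [13]
  [13] addr=0xf6 blk=15 s=1: L1-HIT | VC [13]
  [14] addr=0xd7 blk=13 s=1: VC-HIT | VC [15]

OUTCOME = L1-HIT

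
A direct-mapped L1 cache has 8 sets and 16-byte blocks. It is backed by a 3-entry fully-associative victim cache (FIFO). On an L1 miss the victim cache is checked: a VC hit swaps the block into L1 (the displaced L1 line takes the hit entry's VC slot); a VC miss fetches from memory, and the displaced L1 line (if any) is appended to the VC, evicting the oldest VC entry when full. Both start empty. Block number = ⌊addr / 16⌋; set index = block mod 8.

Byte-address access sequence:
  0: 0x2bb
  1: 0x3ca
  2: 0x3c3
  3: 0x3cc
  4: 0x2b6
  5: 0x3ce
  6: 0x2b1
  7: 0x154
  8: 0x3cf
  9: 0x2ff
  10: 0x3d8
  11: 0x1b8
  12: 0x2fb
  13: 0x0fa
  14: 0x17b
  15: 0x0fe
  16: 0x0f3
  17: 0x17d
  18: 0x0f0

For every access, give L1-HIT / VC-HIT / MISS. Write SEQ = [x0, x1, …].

SEQ = [MISS, MISS, L1-HIT, L1-HIT, L1-HIT, L1-HIT, L1-HIT, MISS, L1-HIT, MISS, MISS, MISS, L1-HIT, MISS, MISS, VC-HIT, L1-HIT, VC-HIT, VC-HIT]

#0 0x2bb→b43/s3 MISS; vc=[]
#1 0x3ca→b60/s4 MISS; vc=[]
#2 0x3c3→b60/s4 L1-HIT; vc=[]
#3 0x3cc→b60/s4 L1-HIT; vc=[]
#4 0x2b6→b43/s3 L1-HIT; vc=[]
#5 0x3ce→b60/s4 L1-HIT; vc=[]
#6 0x2b1→b43/s3 L1-HIT; vc=[]
#7 0x154→b21/s5 MISS; vc=[]
#8 0x3cf→b60/s4 L1-HIT; vc=[]
#9 0x2ff→b47/s7 MISS; vc=[]
#10 0x3d8→b61/s5 MISS; vc=[21]
#11 0x1b8→b27/s3 MISS; vc=[21,43]
#12 0x2fb→b47/s7 L1-HIT; vc=[21,43]
#13 0xfa→b15/s7 MISS; vc=[21,43,47]
#14 0x17b→b23/s7 MISS; vc=[43,47,15]
#15 0xfe→b15/s7 VC-HIT; vc=[43,47,23]
#16 0xf3→b15/s7 L1-HIT; vc=[43,47,23]
#17 0x17d→b23/s7 VC-HIT; vc=[43,47,15]
#18 0xf0→b15/s7 VC-HIT; vc=[43,47,23]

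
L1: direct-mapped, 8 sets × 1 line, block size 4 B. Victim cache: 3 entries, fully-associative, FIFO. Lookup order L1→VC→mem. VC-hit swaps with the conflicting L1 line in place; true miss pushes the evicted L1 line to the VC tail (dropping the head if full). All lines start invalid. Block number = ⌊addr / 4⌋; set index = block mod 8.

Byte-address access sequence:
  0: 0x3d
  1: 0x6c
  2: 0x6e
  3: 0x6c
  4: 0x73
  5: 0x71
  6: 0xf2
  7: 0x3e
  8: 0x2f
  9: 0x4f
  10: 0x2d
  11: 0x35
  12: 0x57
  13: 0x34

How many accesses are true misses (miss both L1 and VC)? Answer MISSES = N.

  [0] addr=0x3d blk=15 s=7: MISS | VC []
  [1] addr=0x6c blk=27 s=3: MISS | VC []
  [2] addr=0x6e blk=27 s=3: L1-HIT | VC []
  [3] addr=0x6c blk=27 s=3: L1-HIT | VC []
  [4] addr=0x73 blk=28 s=4: MISS | VC []
  [5] addr=0x71 blk=28 s=4: L1-HIT | VC []
  [6] addr=0xf2 blk=60 s=4: MISS | VC [28]
  [7] addr=0x3e blk=15 s=7: L1-HIT | VC [28]
  [8] addr=0x2f blk=11 s=3: MISS | VC [28, 27]
  [9] addr=0x4f blk=19 s=3: MISS | VC [28, 27, 11]
  [10] addr=0x2d blk=11 s=3: VC-HIT | VC [28, 27, 19]
  [11] addr=0x35 blk=13 s=5: MISS | VC [28, 27, 19]
  [12] addr=0x57 blk=21 s=5: MISS | VC [27, 19, 13]
  [13] addr=0x34 blk=13 s=5: VC-HIT | VC [27, 19, 21]

MISSES = 8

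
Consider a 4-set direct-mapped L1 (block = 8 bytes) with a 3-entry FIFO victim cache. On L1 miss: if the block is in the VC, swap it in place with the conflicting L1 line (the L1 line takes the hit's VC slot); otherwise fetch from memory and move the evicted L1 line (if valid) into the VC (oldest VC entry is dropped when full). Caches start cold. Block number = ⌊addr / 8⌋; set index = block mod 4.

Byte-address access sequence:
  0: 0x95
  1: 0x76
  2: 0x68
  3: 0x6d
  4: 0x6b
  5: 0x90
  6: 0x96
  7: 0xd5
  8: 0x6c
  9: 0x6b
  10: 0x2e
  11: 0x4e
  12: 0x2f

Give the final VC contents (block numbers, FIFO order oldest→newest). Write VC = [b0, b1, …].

VC = [18, 13, 9]

0: 0x95 (blk 18, set 2) → MISS  vc=[]
1: 0x76 (blk 14, set 2) → MISS  vc=[18]
2: 0x68 (blk 13, set 1) → MISS  vc=[18]
3: 0x6d (blk 13, set 1) → L1-HIT  vc=[18]
4: 0x6b (blk 13, set 1) → L1-HIT  vc=[18]
5: 0x90 (blk 18, set 2) → VC-HIT  vc=[14]
6: 0x96 (blk 18, set 2) → L1-HIT  vc=[14]
7: 0xd5 (blk 26, set 2) → MISS  vc=[14, 18]
8: 0x6c (blk 13, set 1) → L1-HIT  vc=[14, 18]
9: 0x6b (blk 13, set 1) → L1-HIT  vc=[14, 18]
10: 0x2e (blk 5, set 1) → MISS  vc=[14, 18, 13]
11: 0x4e (blk 9, set 1) → MISS  vc=[18, 13, 5]
12: 0x2f (blk 5, set 1) → VC-HIT  vc=[18, 13, 9]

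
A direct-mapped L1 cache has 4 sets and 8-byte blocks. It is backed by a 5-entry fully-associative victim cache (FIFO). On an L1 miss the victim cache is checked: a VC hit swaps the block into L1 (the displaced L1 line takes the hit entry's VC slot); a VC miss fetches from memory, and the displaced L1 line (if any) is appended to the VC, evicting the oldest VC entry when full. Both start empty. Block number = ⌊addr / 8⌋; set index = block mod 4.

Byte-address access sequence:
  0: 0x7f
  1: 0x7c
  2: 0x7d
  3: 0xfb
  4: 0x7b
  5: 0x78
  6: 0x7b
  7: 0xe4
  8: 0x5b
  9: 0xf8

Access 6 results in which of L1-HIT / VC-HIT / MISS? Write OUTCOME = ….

#0 0x7f→b15/s3 MISS; vc=[]
#1 0x7c→b15/s3 L1-HIT; vc=[]
#2 0x7d→b15/s3 L1-HIT; vc=[]
#3 0xfb→b31/s3 MISS; vc=[15]
#4 0x7b→b15/s3 VC-HIT; vc=[31]
#5 0x78→b15/s3 L1-HIT; vc=[31]
#6 0x7b→b15/s3 L1-HIT; vc=[31]
#7 0xe4→b28/s0 MISS; vc=[31]
#8 0x5b→b11/s3 MISS; vc=[31,15]
#9 0xf8→b31/s3 VC-HIT; vc=[11,15]

OUTCOME = L1-HIT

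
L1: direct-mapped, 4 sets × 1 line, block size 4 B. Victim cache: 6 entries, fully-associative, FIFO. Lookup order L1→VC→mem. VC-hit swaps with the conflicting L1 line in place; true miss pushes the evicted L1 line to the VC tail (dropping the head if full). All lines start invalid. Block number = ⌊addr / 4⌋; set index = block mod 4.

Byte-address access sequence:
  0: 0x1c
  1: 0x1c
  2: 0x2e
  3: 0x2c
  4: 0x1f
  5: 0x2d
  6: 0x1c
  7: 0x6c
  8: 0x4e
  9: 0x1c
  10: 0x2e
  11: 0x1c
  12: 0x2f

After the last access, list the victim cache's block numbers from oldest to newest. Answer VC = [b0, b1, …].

#0 0x1c→b7/s3 MISS; vc=[]
#1 0x1c→b7/s3 L1-HIT; vc=[]
#2 0x2e→b11/s3 MISS; vc=[7]
#3 0x2c→b11/s3 L1-HIT; vc=[7]
#4 0x1f→b7/s3 VC-HIT; vc=[11]
#5 0x2d→b11/s3 VC-HIT; vc=[7]
#6 0x1c→b7/s3 VC-HIT; vc=[11]
#7 0x6c→b27/s3 MISS; vc=[11,7]
#8 0x4e→b19/s3 MISS; vc=[11,7,27]
#9 0x1c→b7/s3 VC-HIT; vc=[11,19,27]
#10 0x2e→b11/s3 VC-HIT; vc=[7,19,27]
#11 0x1c→b7/s3 VC-HIT; vc=[11,19,27]
#12 0x2f→b11/s3 VC-HIT; vc=[7,19,27]

VC = [7, 19, 27]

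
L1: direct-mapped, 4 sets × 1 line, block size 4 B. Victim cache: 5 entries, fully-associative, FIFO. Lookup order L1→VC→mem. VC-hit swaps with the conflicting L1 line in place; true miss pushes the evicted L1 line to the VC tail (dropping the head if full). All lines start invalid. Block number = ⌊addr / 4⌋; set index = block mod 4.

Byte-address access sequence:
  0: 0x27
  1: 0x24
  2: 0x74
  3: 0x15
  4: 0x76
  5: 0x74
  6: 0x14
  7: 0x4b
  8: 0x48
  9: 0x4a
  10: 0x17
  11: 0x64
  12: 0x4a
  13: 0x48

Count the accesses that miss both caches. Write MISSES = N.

MISSES = 5

  [0] addr=0x27 blk=9 s=1: MISS | VC []
  [1] addr=0x24 blk=9 s=1: L1-HIT | VC []
  [2] addr=0x74 blk=29 s=1: MISS | VC [9]
  [3] addr=0x15 blk=5 s=1: MISS | VC [9, 29]
  [4] addr=0x76 blk=29 s=1: VC-HIT | VC [9, 5]
  [5] addr=0x74 blk=29 s=1: L1-HIT | VC [9, 5]
  [6] addr=0x14 blk=5 s=1: VC-HIT | VC [9, 29]
  [7] addr=0x4b blk=18 s=2: MISS | VC [9, 29]
  [8] addr=0x48 blk=18 s=2: L1-HIT | VC [9, 29]
  [9] addr=0x4a blk=18 s=2: L1-HIT | VC [9, 29]
  [10] addr=0x17 blk=5 s=1: L1-HIT | VC [9, 29]
  [11] addr=0x64 blk=25 s=1: MISS | VC [9, 29, 5]
  [12] addr=0x4a blk=18 s=2: L1-HIT | VC [9, 29, 5]
  [13] addr=0x48 blk=18 s=2: L1-HIT | VC [9, 29, 5]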